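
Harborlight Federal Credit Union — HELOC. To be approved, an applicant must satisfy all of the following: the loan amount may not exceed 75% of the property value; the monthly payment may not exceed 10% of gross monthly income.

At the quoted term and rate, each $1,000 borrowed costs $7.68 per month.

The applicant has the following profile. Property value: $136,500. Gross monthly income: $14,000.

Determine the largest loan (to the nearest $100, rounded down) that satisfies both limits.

$102,300

Payment cap: 10% × $14,000 = $1,400/month.
At $7.68 per $1,000, that supports 1,400/7.68 × 1,000 ≈ $182,291 → $182,200.
LTV cap: 75% × $136,500 = $102,375 → $102,300.
Binding constraint: loan-to-value.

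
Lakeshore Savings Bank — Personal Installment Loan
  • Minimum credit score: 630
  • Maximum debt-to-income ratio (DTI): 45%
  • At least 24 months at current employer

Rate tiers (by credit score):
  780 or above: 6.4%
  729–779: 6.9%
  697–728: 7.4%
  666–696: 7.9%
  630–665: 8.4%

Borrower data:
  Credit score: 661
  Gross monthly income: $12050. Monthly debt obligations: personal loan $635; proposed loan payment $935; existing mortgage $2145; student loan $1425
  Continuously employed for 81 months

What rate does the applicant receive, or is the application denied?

Approved at 8.4%

Credit score 661 ≥ 630 (meets minimum)
Total monthly debts = (635 + 935 + 2,145 + 1,425) = 5,140. DTI: 5,140 ÷ 12,050 = 42.7%, within the 45% cap
Employment 81 ≥ 24 months
All requirements met. Score 661 falls in the 630–665 tier → 8.4%.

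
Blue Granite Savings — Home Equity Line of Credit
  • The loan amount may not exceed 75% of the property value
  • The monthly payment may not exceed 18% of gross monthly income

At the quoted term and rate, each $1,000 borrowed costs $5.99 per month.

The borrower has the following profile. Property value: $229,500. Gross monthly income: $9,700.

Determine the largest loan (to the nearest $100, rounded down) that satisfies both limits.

$172,100

Payment cap: 18% × $9,700 = $1,746/month.
At $5.99 per $1,000, that supports 1,746/5.99 × 1,000 ≈ $291,485 → $291,400.
LTV cap: 75% × $229,500 = $172,125 → $172,100.
Binding constraint: loan-to-value.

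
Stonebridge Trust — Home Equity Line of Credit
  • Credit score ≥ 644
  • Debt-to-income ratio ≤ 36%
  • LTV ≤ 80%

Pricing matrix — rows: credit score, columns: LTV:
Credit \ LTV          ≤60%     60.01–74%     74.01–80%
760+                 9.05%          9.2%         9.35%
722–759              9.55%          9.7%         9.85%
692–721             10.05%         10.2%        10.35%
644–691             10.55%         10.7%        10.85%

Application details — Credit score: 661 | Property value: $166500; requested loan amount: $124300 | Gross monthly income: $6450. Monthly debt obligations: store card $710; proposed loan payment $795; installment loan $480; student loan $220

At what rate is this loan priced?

10.85%

Credit score 661 ≥ 644; Total monthly debts = (710 + 795 + 480 + 220) = 2,205. DTI: 2,205 ÷ 6,450 = 34.2%, within the 36% cap
LTV: 124,300 ÷ 166,500 = 74.7%, within 80% cap
Credit 661 → row 644–691; LTV 74.7% → column 74.01–80%. Grid cell → 10.85%.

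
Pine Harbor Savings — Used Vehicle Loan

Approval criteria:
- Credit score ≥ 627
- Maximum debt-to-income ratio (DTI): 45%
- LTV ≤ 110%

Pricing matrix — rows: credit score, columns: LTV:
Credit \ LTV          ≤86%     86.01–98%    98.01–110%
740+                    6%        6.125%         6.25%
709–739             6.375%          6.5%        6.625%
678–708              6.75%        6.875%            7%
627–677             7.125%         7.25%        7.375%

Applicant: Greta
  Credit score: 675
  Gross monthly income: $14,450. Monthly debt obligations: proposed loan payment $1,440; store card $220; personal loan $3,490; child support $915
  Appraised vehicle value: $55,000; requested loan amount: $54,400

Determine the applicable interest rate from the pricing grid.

7.375%

Credit score 675 ≥ 627; Total monthly debts = (1,440 + 220 + 3,490 + 915) = 6,065. Debt-to-income = 6,065/14,450 = 42% — meets 45% limit
LTV: 54,400 ÷ 55,000 = 98.9%, within 110% cap
Score 675 is in the 627–677 band; LTV 98.9% is in the 98.01–110% band → 7.375%.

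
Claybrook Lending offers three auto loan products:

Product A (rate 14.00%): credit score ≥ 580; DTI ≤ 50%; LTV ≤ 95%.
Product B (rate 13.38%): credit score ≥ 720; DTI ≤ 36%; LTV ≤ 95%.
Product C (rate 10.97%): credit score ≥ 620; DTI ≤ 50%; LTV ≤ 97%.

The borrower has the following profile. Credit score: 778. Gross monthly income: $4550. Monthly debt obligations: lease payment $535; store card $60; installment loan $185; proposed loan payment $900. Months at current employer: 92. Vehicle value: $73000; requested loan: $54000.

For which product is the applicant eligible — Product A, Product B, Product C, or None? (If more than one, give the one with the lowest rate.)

Product C

Total debts = (535 + 60 + 185 + 900) = 1,680; DTI = 1,680/4,550 = 36.9%.
LTV = 54,000/73,000 = 74%.
Product A: score 778 ≥ 580; DTI 36.9% ≤ 50%; LTV 74% ≤ 95% → qualifies.
Product B: score 778 ≥ 720; DTI 36.9% > 36%; LTV 74% ≤ 95% → does not qualify.
Product C: score 778 ≥ 620; DTI 36.9% ≤ 50%; LTV 74% ≤ 97% → qualifies.
Qualifying: Product A, Product C. Lowest rate is 10.97% → Product C.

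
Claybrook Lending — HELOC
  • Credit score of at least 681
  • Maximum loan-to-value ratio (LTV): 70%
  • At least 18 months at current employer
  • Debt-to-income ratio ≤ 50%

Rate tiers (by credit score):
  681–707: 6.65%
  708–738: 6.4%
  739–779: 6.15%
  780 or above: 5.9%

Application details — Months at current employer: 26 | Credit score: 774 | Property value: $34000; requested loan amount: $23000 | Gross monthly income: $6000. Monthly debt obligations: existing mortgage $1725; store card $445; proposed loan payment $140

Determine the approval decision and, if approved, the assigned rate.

Credit score 774 ≥ 681 (meets minimum)
LTV = 23,000/34,000 = 67.6% ≤ 70%
Total monthly debts = (1,725 + 445 + 140) = 2,310. DTI = 2,310/6,000 = 38.5% ≤ 50%
Employment 26 ≥ 18 months
All requirements met. Score 774 falls in the 739–779 tier → 6.15%.

Approved at 6.15%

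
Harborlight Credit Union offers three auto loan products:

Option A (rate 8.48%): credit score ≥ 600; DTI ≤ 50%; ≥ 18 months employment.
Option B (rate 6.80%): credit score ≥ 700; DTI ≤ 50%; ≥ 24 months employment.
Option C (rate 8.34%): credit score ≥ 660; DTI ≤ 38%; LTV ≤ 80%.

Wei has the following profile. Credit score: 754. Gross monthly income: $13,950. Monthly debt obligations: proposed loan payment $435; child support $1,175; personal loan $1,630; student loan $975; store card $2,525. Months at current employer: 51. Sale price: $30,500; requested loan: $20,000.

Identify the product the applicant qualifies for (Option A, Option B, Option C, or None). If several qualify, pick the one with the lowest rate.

Option B

Total debts = (435 + 1,175 + 1,630 + 975 + 2,525) = 6,740; DTI = 6,740/13,950 = 48.3%.
LTV = 20,000/30,500 = 65.6%.
Option A: score 754 ≥ 600; DTI 48.3% ≤ 50%; employment 51 ≥ 18 mo → qualifies.
Option B: score 754 ≥ 700; DTI 48.3% ≤ 50%; employment 51 ≥ 24 mo → qualifies.
Option C: score 754 ≥ 660; DTI 48.3% > 38%; LTV 65.6% ≤ 80% → does not qualify.
Qualifying: Option A, Option B. Lowest rate is 6.80% → Option B.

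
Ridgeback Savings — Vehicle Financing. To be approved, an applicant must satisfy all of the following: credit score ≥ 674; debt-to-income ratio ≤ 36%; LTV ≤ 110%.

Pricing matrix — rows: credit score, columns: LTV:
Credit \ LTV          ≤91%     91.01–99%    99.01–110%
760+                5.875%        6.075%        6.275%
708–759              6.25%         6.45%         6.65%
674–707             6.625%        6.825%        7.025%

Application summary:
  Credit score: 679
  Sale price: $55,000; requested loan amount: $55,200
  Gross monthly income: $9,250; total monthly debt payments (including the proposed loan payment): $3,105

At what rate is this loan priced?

Credit score 679 ≥ 674; Debt-to-income = 3,105/9,250 = 33.6% — meets 36% limit
LTV: 55,200 ÷ 55,000 = 100.4%, within 110% cap
Credit 679 → row 674–707; LTV 100.4% → column 99.01–110%. Grid cell → 7.025%.

7.025%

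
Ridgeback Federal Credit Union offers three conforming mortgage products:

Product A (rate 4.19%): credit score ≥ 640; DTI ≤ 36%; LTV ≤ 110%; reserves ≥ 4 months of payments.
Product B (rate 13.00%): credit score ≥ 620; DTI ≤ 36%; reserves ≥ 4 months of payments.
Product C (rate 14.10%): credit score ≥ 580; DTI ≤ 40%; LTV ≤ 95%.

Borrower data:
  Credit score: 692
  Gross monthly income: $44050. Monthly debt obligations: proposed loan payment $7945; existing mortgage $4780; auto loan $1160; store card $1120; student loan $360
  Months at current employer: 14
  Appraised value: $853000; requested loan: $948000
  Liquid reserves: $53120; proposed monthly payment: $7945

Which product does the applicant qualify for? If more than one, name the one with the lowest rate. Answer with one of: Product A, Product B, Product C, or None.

Product B

Total debts = (7,945 + 4,780 + 1,160 + 1,120 + 360) = 15,365; DTI = 15,365/44,050 = 34.9%.
LTV = 948,000/853,000 = 111.1%.
Reserves = 53,120/7,945 = 6.7 months.
Product A: score 692 ≥ 640; DTI 34.9% ≤ 36%; LTV 111.1% > 110%; reserves 6.7 ≥ 4 mo → does not qualify.
Product B: score 692 ≥ 620; DTI 34.9% ≤ 36%; reserves 6.7 ≥ 4 mo → qualifies.
Product C: score 692 ≥ 580; DTI 34.9% ≤ 40%; LTV 111.1% > 95% → does not qualify.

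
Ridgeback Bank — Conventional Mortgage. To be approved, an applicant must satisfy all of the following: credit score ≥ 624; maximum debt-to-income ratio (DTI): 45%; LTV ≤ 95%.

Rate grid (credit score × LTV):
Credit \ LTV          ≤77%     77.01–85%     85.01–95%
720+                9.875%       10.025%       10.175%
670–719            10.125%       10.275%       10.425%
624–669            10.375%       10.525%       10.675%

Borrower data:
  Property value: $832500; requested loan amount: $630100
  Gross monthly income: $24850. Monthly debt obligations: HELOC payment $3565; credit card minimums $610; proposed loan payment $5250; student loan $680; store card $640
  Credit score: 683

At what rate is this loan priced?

10.125%

Credit score 683 ≥ 624; Total monthly debts = (3,565 + 610 + 5,250 + 680 + 640) = 10,745. Debt-to-income = 10,745/24,850 = 43.2% — meets 45% limit
Loan-to-value = 630,100/832,500 = 75.7% — pass (95% max)
Row: 683 falls in 670–719. Column: 75.7% falls in ≤77%. Rate = 10.125%.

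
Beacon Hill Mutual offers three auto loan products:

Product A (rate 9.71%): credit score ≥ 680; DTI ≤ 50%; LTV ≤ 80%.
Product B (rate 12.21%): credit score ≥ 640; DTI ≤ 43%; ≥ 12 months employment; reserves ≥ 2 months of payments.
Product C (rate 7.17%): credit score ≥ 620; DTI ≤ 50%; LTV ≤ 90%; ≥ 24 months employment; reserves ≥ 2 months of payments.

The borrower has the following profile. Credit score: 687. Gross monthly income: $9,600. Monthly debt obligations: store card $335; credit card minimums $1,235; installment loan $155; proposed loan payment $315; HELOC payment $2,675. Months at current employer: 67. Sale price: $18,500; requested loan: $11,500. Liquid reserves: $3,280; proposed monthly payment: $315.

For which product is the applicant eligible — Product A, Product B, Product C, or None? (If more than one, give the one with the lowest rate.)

Product C

Total debts = (335 + 1,235 + 155 + 315 + 2,675) = 4,715; DTI = 4,715/9,600 = 49.1%.
LTV = 11,500/18,500 = 62.2%.
Reserves = 3,280/315 = 10.4 months.
Product A: score 687 ≥ 680; DTI 49.1% ≤ 50%; LTV 62.2% ≤ 80% → qualifies.
Product B: score 687 ≥ 640; DTI 49.1% > 43%; employment 67 ≥ 12 mo; reserves 10.4 ≥ 2 mo → does not qualify.
Product C: score 687 ≥ 620; DTI 49.1% ≤ 50%; LTV 62.2% ≤ 90%; employment 67 ≥ 24 mo; reserves 10.4 ≥ 2 mo → qualifies.
Qualifying: Product A, Product C. Lowest rate is 7.17% → Product C.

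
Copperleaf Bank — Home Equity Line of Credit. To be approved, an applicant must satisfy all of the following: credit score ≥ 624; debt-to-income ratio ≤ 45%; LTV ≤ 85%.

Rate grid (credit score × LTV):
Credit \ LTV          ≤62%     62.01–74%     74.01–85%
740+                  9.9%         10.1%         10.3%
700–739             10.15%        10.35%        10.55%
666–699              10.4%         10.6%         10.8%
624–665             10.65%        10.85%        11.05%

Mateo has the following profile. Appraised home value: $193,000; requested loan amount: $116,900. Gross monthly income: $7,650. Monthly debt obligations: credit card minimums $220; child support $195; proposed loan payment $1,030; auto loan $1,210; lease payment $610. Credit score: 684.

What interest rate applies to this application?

Credit score 684 ≥ 624; Total monthly debts = (220 + 195 + 1,030 + 1,210 + 610) = 3,265. Debt-to-income = 3,265/7,650 = 42.7% — meets 45% limit
LTV: 116,900 ÷ 193,000 = 60.6%, within 85% cap
Score 684 is in the 666–699 band; LTV 60.6% is in the ≤62% band → 10.4%.

10.4%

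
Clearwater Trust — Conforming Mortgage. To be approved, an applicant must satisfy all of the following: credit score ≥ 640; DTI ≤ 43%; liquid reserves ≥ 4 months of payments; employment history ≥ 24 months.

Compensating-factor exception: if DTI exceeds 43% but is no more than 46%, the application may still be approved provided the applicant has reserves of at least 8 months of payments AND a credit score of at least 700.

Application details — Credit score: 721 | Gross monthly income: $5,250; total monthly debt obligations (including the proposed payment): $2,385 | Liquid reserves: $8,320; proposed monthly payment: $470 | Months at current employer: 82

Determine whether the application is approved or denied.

Credit score 721 ≥ 640 (meets base)
DTI = 2,385/5,250 = 45.4% > 43% — standard DTI limit exceeded.
Reserves = 8,320/470 = 17.7 months ≥ 4
Employment 82 ≥ 24 months
45.4% falls in the override range (43%–46%), so the compensating-factor test applies.
Override check — reserves: 17.7 mo (ok); score: 721 (ok).
Both compensating conditions met → exception applies.

Approved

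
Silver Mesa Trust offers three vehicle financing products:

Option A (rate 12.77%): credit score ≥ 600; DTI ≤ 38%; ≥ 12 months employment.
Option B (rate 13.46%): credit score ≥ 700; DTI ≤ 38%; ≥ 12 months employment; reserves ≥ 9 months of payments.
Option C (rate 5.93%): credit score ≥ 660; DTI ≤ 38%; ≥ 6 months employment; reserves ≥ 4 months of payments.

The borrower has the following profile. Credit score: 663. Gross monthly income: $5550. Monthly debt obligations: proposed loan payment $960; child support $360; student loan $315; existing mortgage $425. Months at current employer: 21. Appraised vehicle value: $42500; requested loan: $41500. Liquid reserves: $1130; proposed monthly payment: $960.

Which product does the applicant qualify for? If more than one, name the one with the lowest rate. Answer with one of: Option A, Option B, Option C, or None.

Total debts = (960 + 360 + 315 + 425) = 2,060; DTI = 2,060/5,550 = 37.1%.
LTV = 41,500/42,500 = 97.6%.
Reserves = 1,130/960 = 1.2 months.
Option A: score 663 ≥ 600; DTI 37.1% ≤ 38%; employment 21 ≥ 12 mo → qualifies.
Option B: score 663 < 700; DTI 37.1% ≤ 38%; employment 21 ≥ 12 mo; reserves 1.2 < 9 mo → does not qualify.
Option C: score 663 ≥ 660; DTI 37.1% ≤ 38%; employment 21 ≥ 6 mo; reserves 1.2 < 4 mo → does not qualify.

Option A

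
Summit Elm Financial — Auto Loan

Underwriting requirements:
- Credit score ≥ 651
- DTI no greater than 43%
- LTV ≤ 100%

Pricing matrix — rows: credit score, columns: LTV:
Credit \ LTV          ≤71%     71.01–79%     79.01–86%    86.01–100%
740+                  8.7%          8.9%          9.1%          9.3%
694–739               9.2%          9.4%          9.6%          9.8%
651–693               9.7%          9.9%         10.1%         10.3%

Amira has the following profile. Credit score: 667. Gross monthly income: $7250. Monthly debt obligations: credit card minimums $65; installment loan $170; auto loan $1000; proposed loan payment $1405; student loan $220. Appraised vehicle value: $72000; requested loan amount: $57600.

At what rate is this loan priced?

Credit score 667 ≥ 651; Total monthly debts = (65 + 170 + 1,000 + 1,405 + 220) = 2,860. Debt-to-income = 2,860/7,250 = 39.4% — meets 43% limit
LTV = 57,600/72,000 = 80% ≤ 100%
Credit 667 → row 651–693; LTV 80% → column 79.01–86%. Grid cell → 10.1%.

10.1%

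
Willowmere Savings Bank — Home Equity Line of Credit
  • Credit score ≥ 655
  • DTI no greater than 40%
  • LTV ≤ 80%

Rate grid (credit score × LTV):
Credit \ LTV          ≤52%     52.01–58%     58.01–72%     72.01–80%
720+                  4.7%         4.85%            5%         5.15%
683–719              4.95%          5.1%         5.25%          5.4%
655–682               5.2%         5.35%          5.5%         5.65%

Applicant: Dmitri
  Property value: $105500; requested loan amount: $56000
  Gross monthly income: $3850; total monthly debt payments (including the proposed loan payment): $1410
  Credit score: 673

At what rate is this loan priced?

Credit score 673 ≥ 655; DTI = 1,410/3,850 = 36.6% ≤ 40%
LTV = 56,000/105,500 = 53.1% ≤ 80%
Row: 673 falls in 655–682. Column: 53.1% falls in 52.01–58%. Rate = 5.35%.

5.35%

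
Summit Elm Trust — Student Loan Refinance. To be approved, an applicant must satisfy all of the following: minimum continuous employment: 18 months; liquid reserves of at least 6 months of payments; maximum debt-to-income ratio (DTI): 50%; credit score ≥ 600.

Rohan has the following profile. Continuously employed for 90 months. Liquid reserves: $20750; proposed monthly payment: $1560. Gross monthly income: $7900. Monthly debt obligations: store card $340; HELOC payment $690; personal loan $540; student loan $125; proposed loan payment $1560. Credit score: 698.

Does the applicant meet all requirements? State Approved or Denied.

Employment 90 ≥ 18 months
Reserves: 20,750 ÷ 1,560 = 13.3 months (meets 6-month minimum)
Total monthly debts = (340 + 690 + 540 + 125 + 1,560) = 3,255. DTI: 3,255 ÷ 7,900 = 41.2%, within the 50% cap
Credit score 698 ≥ 600 (meets)
All criteria satisfied.

Approved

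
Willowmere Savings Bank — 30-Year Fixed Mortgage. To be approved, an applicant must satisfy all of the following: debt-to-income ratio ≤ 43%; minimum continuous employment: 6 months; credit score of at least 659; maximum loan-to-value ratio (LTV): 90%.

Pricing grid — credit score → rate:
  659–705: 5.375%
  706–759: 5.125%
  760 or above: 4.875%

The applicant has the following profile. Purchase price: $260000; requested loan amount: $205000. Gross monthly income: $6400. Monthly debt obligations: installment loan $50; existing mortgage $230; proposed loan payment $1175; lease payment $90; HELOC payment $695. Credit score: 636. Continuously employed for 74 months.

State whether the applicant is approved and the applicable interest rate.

Credit score 636 < 659 (below minimum)
Employment 74 ≥ 6 months
LTV: 205,000 ÷ 260,000 = 78.8%, within 90% cap
Total monthly debts = (50 + 230 + 1,175 + 90 + 695) = 2,240. DTI: 2,240 ÷ 6,400 = 35%, within the 43% cap
Not all requirements met → denied.

Denied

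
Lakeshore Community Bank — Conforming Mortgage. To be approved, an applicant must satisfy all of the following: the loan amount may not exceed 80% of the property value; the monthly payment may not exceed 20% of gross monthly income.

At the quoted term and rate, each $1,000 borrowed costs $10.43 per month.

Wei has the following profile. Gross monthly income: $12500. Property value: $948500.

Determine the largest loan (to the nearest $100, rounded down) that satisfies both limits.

Payment cap: 20% × $12,500 = $2,500/month.
At $10.43 per $1,000, that supports 2,500/10.43 × 1,000 ≈ $239,693 → $239,600.
LTV cap: 80% × $948,500 = $758,800 → $758,800.
Binding constraint: payment-to-income.

$239,600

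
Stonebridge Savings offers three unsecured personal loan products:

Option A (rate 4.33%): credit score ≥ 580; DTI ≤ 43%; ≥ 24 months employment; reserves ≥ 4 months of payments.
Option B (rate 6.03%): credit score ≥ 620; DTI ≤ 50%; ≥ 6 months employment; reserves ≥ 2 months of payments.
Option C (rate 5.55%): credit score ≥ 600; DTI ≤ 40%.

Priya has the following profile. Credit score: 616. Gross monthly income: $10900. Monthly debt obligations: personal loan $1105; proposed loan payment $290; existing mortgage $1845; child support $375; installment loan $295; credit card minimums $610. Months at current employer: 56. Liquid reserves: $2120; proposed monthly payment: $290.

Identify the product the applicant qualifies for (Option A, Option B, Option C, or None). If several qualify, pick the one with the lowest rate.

Option A

Total debts = (1,105 + 290 + 1,845 + 375 + 295 + 610) = 4,520; DTI = 4,520/10,900 = 41.5%.
Reserves = 2,120/290 = 7.3 months.
Option A: score 616 ≥ 580; DTI 41.5% ≤ 43%; employment 56 ≥ 24 mo; reserves 7.3 ≥ 4 mo → qualifies.
Option B: score 616 < 620; DTI 41.5% ≤ 50%; employment 56 ≥ 6 mo; reserves 7.3 ≥ 2 mo → does not qualify.
Option C: score 616 ≥ 600; DTI 41.5% > 40% → does not qualify.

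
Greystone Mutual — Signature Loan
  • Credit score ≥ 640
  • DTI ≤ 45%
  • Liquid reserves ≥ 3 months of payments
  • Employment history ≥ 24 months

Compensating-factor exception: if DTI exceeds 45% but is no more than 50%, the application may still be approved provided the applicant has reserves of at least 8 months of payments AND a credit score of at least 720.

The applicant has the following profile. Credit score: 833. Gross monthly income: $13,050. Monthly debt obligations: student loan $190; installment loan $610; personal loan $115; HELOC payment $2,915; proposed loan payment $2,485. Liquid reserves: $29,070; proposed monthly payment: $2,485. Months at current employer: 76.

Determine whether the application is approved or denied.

Approved

Credit score 833 ≥ 640 (meets base)
Total debts = (190 + 610 + 115 + 2,915 + 2,485) = 6,315. DTI = 6,315/13,050 = 48.4% > 45% — standard DTI limit exceeded.
Reserves = 29,070/2,485 = 11.7 months ≥ 3
Employment 76 ≥ 24 months
48.4% falls in the override range (45%–50%), so the compensating-factor test applies.
Reserves 11.7 ≥ 8 months; credit score 833 ≥ 720.
Both override conditions satisfied; DTI exception granted.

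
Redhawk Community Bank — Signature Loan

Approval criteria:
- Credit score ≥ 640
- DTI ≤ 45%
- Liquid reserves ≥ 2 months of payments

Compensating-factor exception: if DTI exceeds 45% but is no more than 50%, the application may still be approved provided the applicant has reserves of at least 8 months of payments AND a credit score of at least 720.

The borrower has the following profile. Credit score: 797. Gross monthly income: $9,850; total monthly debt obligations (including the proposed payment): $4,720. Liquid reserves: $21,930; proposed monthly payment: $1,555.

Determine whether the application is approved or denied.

Credit score 797 ≥ 640 (meets base)
DTI: 4,720 ÷ 9,850 = 47.9%, over the 45% base limit.
Reserves = 21,930/1,555 = 14.1 months ≥ 2
47.9% falls in the override range (45%–50%), so the compensating-factor test applies.
Override check — reserves: 14.1 mo (ok); score: 797 (ok).
Both override conditions satisfied; DTI exception granted.

Approved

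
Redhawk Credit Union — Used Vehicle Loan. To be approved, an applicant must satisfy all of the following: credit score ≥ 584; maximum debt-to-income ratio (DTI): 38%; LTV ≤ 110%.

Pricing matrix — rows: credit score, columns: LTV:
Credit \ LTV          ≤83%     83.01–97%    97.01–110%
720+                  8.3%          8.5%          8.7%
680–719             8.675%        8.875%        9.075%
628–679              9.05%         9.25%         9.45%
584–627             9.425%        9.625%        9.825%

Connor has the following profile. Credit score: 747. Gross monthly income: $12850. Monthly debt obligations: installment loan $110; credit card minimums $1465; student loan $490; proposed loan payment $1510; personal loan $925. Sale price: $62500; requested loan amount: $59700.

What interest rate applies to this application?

Credit score 747 ≥ 584; Total monthly debts = (110 + 1,465 + 490 + 1,510 + 925) = 4,500. DTI: 4,500 ÷ 12,850 = 35%, within the 38% cap
LTV: 59,700 ÷ 62,500 = 95.5%, within 110% cap
Credit 747 → row 720+; LTV 95.5% → column 83.01–97%. Grid cell → 8.5%.

8.5%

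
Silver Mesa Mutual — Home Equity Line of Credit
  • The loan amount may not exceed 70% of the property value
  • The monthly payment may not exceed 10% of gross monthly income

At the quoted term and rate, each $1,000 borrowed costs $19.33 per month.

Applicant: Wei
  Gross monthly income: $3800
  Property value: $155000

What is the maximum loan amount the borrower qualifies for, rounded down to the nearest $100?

$19,600

Payment cap: 10% × $3,800 = $380/month.
At $19.33 per $1,000, that supports 380/19.33 × 1,000 ≈ $19,658 → $19,600.
LTV cap: 70% × $155,000 = $108,500 → $108,500.
Binding constraint: payment-to-income.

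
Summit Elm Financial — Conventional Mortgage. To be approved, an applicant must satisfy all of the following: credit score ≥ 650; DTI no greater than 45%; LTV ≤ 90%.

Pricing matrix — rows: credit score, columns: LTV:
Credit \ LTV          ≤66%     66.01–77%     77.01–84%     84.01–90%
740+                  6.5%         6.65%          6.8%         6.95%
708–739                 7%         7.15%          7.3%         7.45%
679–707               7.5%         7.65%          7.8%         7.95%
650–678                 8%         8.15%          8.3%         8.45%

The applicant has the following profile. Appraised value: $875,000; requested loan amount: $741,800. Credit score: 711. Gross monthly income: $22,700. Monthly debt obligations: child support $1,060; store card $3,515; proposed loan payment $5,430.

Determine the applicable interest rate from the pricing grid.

Credit score 711 ≥ 650; Total monthly debts = (1,060 + 3,515 + 5,430) = 10,005. DTI: 10,005 ÷ 22,700 = 44.1%, within the 45% cap
Loan-to-value = 741,800/875,000 = 84.8% — pass (90% max)
Row: 711 falls in 708–739. Column: 84.8% falls in 84.01–90%. Rate = 7.45%.

7.45%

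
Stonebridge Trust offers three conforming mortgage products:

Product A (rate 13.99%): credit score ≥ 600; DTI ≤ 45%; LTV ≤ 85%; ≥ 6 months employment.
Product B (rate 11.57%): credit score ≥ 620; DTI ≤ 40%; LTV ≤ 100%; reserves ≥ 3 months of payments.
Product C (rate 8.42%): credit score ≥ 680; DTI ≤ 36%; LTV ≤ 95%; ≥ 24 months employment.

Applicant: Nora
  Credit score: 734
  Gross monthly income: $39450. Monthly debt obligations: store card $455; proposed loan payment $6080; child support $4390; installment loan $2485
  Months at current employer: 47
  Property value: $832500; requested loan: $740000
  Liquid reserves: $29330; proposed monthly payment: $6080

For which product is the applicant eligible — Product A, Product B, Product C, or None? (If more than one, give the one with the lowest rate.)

Product C

Total debts = (455 + 6,080 + 4,390 + 2,485) = 13,410; DTI = 13,410/39,450 = 34%.
LTV = 740,000/832,500 = 88.9%.
Reserves = 29,330/6,080 = 4.8 months.
Product A: score 734 ≥ 600; DTI 34% ≤ 45%; LTV 88.9% > 85%; employment 47 ≥ 6 mo → does not qualify.
Product B: score 734 ≥ 620; DTI 34% ≤ 40%; LTV 88.9% ≤ 100%; reserves 4.8 ≥ 3 mo → qualifies.
Product C: score 734 ≥ 680; DTI 34% ≤ 36%; LTV 88.9% ≤ 95%; employment 47 ≥ 24 mo → qualifies.
Qualifying: Product B, Product C. Lowest rate is 8.42% → Product C.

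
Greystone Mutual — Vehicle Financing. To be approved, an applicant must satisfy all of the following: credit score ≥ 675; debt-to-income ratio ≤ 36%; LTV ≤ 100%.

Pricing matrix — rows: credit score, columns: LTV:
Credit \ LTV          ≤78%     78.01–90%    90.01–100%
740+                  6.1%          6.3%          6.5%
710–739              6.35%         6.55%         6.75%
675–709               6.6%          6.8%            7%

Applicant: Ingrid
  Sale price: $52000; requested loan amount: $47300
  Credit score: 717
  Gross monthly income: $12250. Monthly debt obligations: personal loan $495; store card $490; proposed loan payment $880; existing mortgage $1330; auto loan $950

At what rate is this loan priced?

Credit score 717 ≥ 675; Total monthly debts = (495 + 490 + 880 + 1,330 + 950) = 4,145. DTI = 4,145/12,250 = 33.8% ≤ 36%
LTV: 47,300 ÷ 52,000 = 91%, within 100% cap
Score 717 is in the 710–739 band; LTV 91% is in the 90.01–100% band → 6.75%.

6.75%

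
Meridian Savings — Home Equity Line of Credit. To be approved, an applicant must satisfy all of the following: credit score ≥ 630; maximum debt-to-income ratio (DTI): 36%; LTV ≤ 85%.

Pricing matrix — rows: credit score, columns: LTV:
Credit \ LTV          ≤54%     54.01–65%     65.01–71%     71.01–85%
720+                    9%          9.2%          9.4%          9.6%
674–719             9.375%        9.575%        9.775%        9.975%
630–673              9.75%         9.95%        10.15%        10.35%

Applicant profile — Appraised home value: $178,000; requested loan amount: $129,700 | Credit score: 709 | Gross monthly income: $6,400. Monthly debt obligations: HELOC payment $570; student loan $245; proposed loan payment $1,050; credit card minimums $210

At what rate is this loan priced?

Credit score 709 ≥ 630; Total monthly debts = (570 + 245 + 1,050 + 210) = 2,075. Debt-to-income = 2,075/6,400 = 32.4% — meets 36% limit
Loan-to-value = 129,700/178,000 = 72.9% — pass (85% max)
Credit 709 → row 674–719; LTV 72.9% → column 71.01–85%. Grid cell → 9.975%.

9.975%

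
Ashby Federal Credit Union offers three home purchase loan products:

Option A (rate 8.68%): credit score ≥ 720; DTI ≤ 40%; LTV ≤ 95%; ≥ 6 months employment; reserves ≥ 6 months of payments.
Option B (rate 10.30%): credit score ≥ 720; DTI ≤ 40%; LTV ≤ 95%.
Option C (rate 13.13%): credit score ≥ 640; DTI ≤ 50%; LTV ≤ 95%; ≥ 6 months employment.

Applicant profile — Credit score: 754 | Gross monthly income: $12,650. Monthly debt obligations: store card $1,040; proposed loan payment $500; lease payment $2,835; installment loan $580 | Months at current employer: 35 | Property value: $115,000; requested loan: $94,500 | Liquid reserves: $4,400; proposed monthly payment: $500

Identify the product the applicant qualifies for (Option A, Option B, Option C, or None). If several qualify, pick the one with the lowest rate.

Option A

Total debts = (1,040 + 500 + 2,835 + 580) = 4,955; DTI = 4,955/12,650 = 39.2%.
LTV = 94,500/115,000 = 82.2%.
Reserves = 4,400/500 = 8.8 months.
Option A: score 754 ≥ 720; DTI 39.2% ≤ 40%; LTV 82.2% ≤ 95%; employment 35 ≥ 6 mo; reserves 8.8 ≥ 6 mo → qualifies.
Option B: score 754 ≥ 720; DTI 39.2% ≤ 40%; LTV 82.2% ≤ 95% → qualifies.
Option C: score 754 ≥ 640; DTI 39.2% ≤ 50%; LTV 82.2% ≤ 95%; employment 35 ≥ 6 mo → qualifies.
Qualifying: Option A, Option B, Option C. Lowest rate is 8.68% → Option A.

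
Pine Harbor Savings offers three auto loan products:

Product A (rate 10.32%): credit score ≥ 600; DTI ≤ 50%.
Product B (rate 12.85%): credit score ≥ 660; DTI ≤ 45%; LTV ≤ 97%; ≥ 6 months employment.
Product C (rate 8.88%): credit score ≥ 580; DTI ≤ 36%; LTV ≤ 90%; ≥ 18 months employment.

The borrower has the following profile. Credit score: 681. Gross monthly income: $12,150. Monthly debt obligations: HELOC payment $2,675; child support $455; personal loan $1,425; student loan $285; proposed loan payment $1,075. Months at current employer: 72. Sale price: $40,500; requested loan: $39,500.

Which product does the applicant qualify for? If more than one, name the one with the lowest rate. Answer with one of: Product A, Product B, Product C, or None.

Product A

Total debts = (2,675 + 455 + 1,425 + 285 + 1,075) = 5,915; DTI = 5,915/12,150 = 48.7%.
LTV = 39,500/40,500 = 97.5%.
Product A: score 681 ≥ 600; DTI 48.7% ≤ 50% → qualifies.
Product B: score 681 ≥ 660; DTI 48.7% > 45%; LTV 97.5% > 97%; employment 72 ≥ 6 mo → does not qualify.
Product C: score 681 ≥ 580; DTI 48.7% > 36%; LTV 97.5% > 90%; employment 72 ≥ 18 mo → does not qualify.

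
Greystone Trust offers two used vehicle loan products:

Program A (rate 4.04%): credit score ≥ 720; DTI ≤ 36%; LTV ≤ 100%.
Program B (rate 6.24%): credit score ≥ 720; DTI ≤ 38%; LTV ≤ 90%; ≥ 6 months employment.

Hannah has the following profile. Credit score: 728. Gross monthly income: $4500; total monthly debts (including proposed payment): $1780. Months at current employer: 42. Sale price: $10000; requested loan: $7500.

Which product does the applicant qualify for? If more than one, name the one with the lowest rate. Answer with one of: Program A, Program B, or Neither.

Neither

DTI = 1,780/4,500 = 39.6%.
LTV = 7,500/10,000 = 75%.
Program A: score 728 ≥ 720; DTI 39.6% > 36%; LTV 75% ≤ 100% → does not qualify.
Program B: score 728 ≥ 720; DTI 39.6% > 38%; LTV 75% ≤ 90%; employment 42 ≥ 6 mo → does not qualify.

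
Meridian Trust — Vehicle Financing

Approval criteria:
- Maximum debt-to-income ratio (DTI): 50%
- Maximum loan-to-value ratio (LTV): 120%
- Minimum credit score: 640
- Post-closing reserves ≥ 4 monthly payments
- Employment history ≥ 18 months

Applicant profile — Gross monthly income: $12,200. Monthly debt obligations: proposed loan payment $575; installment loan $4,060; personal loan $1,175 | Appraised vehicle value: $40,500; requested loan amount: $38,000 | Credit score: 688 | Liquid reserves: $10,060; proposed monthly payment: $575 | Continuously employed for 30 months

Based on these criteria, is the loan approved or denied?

Approved

Total monthly debts = (575 + 4,060 + 1,175) = 5,810. DTI: 5,810 ÷ 12,200 = 47.6%, within the 50% cap
LTV: 38,000 ÷ 40,500 = 93.8%, within 120% cap
Credit score 688 ≥ 640 (meets)
Liquid reserves cover 10,060/575 = 17.5 months — ≥ 4 required
Employment 30 ≥ 18 months
All criteria satisfied.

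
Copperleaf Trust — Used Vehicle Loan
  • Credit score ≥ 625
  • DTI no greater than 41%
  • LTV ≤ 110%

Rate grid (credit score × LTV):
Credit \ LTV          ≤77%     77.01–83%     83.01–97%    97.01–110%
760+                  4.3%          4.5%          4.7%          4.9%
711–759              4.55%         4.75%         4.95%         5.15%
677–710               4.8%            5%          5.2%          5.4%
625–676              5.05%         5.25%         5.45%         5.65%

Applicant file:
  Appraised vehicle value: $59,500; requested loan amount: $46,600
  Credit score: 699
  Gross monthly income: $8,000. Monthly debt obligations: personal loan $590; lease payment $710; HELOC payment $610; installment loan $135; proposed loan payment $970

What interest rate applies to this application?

Credit score 699 ≥ 625; Total monthly debts = (590 + 710 + 610 + 135 + 970) = 3,015. Debt-to-income = 3,015/8,000 = 37.7% — meets 41% limit
LTV = 46,600/59,500 = 78.3% ≤ 110%
Row: 699 falls in 677–710. Column: 78.3% falls in 77.01–83%. Rate = 5%.

5%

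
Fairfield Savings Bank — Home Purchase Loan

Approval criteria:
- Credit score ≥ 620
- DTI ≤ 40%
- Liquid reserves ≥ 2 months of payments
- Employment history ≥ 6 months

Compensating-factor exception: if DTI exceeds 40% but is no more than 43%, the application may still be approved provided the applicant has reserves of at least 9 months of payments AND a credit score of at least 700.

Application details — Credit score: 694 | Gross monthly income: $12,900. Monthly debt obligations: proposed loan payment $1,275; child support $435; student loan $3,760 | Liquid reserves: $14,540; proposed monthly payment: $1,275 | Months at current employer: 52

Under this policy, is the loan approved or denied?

Denied

Credit score 694 ≥ 620 (meets base)
Total debts = (1,275 + 435 + 3,760) = 5,470. DTI = 5,470/12,900 = 42.4% > 40% — standard DTI limit exceeded.
Reserves = 14,540/1,275 = 11.4 months ≥ 2
Employment 52 ≥ 6 months
42.4% falls in the override range (40%–43%), so the compensating-factor test applies.
Override check — reserves: 11.4 mo (ok); score: 694 (below 700).
Compensating-factor requirement not fully met.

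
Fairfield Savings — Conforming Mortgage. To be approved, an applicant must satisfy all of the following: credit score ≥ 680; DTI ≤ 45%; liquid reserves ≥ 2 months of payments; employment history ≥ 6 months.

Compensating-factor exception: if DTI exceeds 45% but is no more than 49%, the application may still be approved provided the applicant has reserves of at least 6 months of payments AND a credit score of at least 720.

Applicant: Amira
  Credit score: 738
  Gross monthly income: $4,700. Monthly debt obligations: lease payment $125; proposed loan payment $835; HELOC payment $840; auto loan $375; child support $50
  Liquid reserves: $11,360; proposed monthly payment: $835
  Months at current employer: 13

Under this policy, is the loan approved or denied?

Credit score 738 ≥ 680 (meets base)
Total debts = (125 + 835 + 840 + 375 + 50) = 2,225. DTI: 2,225 ÷ 4,700 = 47.3%, over the 45% base limit.
Reserves: 11,360 ÷ 835 = 13.6 months (meets 2-month minimum)
Employment 13 ≥ 6 months
47.3% falls in the override range (45%–49%), so the compensating-factor test applies.
Reserves 13.6 ≥ 6 months; credit score 738 ≥ 720.
Both override conditions satisfied; DTI exception granted.

Approved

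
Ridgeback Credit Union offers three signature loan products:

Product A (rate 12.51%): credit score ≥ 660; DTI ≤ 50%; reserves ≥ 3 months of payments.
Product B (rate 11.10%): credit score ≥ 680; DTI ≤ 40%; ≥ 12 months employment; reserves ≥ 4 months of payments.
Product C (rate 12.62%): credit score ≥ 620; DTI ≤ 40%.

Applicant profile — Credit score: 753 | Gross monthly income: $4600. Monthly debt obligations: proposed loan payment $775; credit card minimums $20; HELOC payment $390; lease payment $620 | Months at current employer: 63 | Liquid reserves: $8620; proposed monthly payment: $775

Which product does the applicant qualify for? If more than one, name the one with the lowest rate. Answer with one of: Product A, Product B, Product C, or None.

Product B

Total debts = (775 + 20 + 390 + 620) = 1,805; DTI = 1,805/4,600 = 39.2%.
Reserves = 8,620/775 = 11.1 months.
Product A: score 753 ≥ 660; DTI 39.2% ≤ 50%; reserves 11.1 ≥ 3 mo → qualifies.
Product B: score 753 ≥ 680; DTI 39.2% ≤ 40%; employment 63 ≥ 12 mo; reserves 11.1 ≥ 4 mo → qualifies.
Product C: score 753 ≥ 620; DTI 39.2% ≤ 40% → qualifies.
Qualifying: Product A, Product B, Product C. Lowest rate is 11.10% → Product B.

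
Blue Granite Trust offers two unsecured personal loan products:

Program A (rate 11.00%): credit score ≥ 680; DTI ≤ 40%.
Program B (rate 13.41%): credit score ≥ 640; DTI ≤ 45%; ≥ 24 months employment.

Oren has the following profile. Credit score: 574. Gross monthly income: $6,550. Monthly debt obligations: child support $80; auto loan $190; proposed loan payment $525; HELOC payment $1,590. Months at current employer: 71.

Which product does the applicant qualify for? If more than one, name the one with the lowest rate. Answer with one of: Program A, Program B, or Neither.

Neither

Total debts = (80 + 190 + 525 + 1,590) = 2,385; DTI = 2,385/6,550 = 36.4%.
Program A: score 574 < 680; DTI 36.4% ≤ 40% → does not qualify.
Program B: score 574 < 640; DTI 36.4% ≤ 45%; employment 71 ≥ 24 mo → does not qualify.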